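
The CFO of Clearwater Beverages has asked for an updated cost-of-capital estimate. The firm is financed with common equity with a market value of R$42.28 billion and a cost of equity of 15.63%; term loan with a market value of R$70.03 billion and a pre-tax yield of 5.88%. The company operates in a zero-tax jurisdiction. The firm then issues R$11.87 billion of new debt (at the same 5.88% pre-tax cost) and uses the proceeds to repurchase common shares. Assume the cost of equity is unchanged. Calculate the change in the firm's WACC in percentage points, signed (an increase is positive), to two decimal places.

Current WACC:
Total capital V = 42.28 + 70.03 = 112.31.
Equity: weight = 42.28/112.31 = 0.3765; cost = 15.63%.
Term loan: weight = 70.03/112.31 = 0.6235; after-tax cost = 5.88% × (1 − 0%) = 5.8800%.
WACC = 0.3765 × 15.6300% + 0.6235 × 5.8800% = 9.5505%.
After the change:
Total capital V = 30.41 + 81.9 = 112.31.
Equity: weight = 30.41/112.31 = 0.2708; cost = 15.63%.
Term loan: weight = 81.9/112.31 = 0.7292; after-tax cost = 5.88% × (1 − 0%) = 5.8800%.
WACC = 0.2708 × 15.6300% + 0.7292 × 5.8800% = 8.5200%.
Change in WACC = 8.5200% − 9.5505% = -1.0305 pp.

-1.03 pp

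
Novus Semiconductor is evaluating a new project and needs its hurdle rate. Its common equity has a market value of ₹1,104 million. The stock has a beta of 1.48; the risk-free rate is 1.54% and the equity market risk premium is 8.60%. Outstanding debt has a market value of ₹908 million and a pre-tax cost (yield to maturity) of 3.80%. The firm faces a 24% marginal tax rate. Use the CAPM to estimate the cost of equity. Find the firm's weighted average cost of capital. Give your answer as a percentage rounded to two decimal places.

Cost of equity via CAPM: Re = 1.54% + 1.48 × 8.6% = 14.2680%.
Total capital V = 1104 + 908 = 2012.
Equity: weight = 1104/2012 = 0.5487; cost = 14.268%.
Debt: weight = 908/2012 = 0.4513; after-tax cost = 3.8% × (1 − 24%) = 2.8880%.
WACC = 0.5487 × 14.2680% + 0.4513 × 2.8880% = 9.1323%.

9.13%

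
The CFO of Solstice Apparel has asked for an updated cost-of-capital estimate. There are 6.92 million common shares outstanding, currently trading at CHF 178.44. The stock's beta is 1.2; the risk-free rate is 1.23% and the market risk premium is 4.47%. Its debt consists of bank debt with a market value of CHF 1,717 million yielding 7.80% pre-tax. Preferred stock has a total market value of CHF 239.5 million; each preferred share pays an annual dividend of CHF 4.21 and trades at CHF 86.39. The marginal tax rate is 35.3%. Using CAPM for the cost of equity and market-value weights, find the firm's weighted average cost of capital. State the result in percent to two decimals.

5.63%

Cost of equity via CAPM: Re = 1.23% + 1.2 × 4.47% = 6.5940%.
Cost of preferred: Rp = 4.21 / 86.39 = 4.8732%.
Market value of equity E = 178.44 × 6.92m = 1234.8048m.
Total capital V = 1234.8048 + 239.5 + 1717 = 3191.3048.
Equity: weight = 1234.8048/3191.3048 = 0.3869; cost = 6.594%.
Preferred: weight = 239.5/3191.3048 = 0.0750; cost = 4.8732%.
Bank debt: weight = 1717/3191.3048 = 0.5380; after-tax cost = 7.8% × (1 − 35.3%) = 5.0466%.
WACC = 0.3869 × 6.5940% + 0.0750 × 4.8732% + 0.5380 × 5.0466% = 5.6323%.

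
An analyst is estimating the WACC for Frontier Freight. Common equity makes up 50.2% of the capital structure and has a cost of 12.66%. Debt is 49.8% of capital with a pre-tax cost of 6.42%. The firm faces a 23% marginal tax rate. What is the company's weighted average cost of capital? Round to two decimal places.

8.82%

After-tax cost of debt = 6.42% × (1 − 23%) = 4.9434%.
WACC = 0.502 × 12.6600% + 0.498 × 4.9434% = 8.8171%.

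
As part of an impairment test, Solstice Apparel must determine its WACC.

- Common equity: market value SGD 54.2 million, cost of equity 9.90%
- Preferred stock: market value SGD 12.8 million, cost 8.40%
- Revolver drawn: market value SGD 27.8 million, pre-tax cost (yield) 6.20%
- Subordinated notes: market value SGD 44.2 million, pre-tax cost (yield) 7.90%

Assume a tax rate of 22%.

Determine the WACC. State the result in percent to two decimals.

Total capital V = 54.2 + 12.8 + 27.8 + 44.2 = 139.
Equity: weight = 54.2/139 = 0.3899; cost = 9.9%.
Preferred: weight = 12.8/139 = 0.0921; cost = 8.4%.
Revolver drawn: weight = 27.8/139 = 0.2000; after-tax cost = 6.2% × (1 − 22%) = 4.8360%.
Subordinated notes: weight = 44.2/139 = 0.3180; after-tax cost = 7.9% × (1 − 22%) = 6.1620%.
WACC = 0.3899 × 9.9000% + 0.0921 × 8.4000% + 0.2000 × 4.8360% + 0.3180 × 6.1620% = 7.5604%.

7.56%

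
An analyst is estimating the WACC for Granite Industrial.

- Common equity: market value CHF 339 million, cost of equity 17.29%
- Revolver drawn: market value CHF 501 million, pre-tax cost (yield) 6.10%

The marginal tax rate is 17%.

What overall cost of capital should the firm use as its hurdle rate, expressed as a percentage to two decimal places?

10.00%

Total capital V = 339 + 501 = 840.
Equity: weight = 339/840 = 0.4036; cost = 17.29%.
Revolver drawn: weight = 501/840 = 0.5964; after-tax cost = 6.1% × (1 − 17%) = 5.0630%.
WACC = 0.4036 × 17.2900% + 0.5964 × 5.0630% = 9.9975%.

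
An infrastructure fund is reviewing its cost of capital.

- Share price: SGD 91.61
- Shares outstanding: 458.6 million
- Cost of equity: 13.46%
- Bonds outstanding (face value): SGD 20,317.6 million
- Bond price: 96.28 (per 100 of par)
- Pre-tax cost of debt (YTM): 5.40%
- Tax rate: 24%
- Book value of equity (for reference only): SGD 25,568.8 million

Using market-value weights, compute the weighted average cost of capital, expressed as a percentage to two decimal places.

Market value of equity E = 91.61 × 458.6m = 42012.346m. Market value of debt D = 20317.6m × 96.28/100 = 19561.78528m.
Total capital V = 42012.346 + 19561.78528 = 61574.13128.
Equity: weight = 42012.346/61574.13128 = 0.6823; cost = 13.46%.
Bonds outstanding: weight = 19561.78528/61574.13128 = 0.3177; after-tax cost = 5.4% × (1 − 24%) = 4.1040%.
WACC = 0.6823 × 13.4600% + 0.3177 × 4.1040% = 10.4876%.

10.49%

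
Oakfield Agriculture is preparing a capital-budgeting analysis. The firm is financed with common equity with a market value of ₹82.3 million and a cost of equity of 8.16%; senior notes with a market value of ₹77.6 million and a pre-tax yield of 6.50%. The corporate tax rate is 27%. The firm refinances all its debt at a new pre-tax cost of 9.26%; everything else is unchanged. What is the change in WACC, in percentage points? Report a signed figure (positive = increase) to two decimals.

+0.98 pp

Current WACC:
Total capital V = 82.3 + 77.6 = 159.9.
Equity: weight = 82.3/159.9 = 0.5147; cost = 8.16%.
Senior notes: weight = 77.6/159.9 = 0.4853; after-tax cost = 6.5% × (1 − 27%) = 4.7450%.
WACC = 0.5147 × 8.1600% + 0.4853 × 4.7450% = 6.5027%.
After the change:
Total capital V = 82.3 + 77.6 = 159.9.
Equity: weight = 82.3/159.9 = 0.5147; cost = 8.16%.
Senior notes: weight = 77.6/159.9 = 0.4853; after-tax cost = 9.26% × (1 − 27%) = 6.7598%.
WACC = 0.5147 × 8.1600% + 0.4853 × 6.7598% = 7.4805%.
Change in WACC = 7.4805% − 6.5027% = 0.9778 pp.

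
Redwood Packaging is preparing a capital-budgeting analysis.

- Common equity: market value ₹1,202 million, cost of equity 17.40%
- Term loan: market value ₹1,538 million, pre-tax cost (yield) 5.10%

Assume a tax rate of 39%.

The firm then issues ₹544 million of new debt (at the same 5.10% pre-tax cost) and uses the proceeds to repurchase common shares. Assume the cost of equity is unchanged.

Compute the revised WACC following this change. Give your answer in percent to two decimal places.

After the change:
Total capital V = 658 + 2082 = 2740.
Equity: weight = 658/2740 = 0.2401; cost = 17.4%.
Term loan: weight = 2082/2740 = 0.7599; after-tax cost = 5.1% × (1 − 39%) = 3.1110%.
WACC = 0.2401 × 17.4000% + 0.7599 × 3.1110% = 6.5424%.

6.54%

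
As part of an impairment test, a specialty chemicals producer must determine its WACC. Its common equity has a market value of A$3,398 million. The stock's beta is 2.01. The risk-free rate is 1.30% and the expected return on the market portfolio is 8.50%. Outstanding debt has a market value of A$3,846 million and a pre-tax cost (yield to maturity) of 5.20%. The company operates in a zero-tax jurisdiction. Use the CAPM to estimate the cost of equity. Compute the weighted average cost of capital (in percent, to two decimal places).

Market risk premium = 8.5% − 1.3% = 7.2%.
Cost of equity via CAPM: Re = 1.3% + 2.01 × 7.2% = 15.7720%.
Total capital V = 3398 + 3846 = 7244.
Equity: weight = 3398/7244 = 0.4691; cost = 15.772%.
Debt: weight = 3846/7244 = 0.5309; after-tax cost = 5.2% × (1 − 0%) = 5.2000%.
WACC = 0.4691 × 15.7720% + 0.5309 × 5.2000% = 10.1591%.

10.16%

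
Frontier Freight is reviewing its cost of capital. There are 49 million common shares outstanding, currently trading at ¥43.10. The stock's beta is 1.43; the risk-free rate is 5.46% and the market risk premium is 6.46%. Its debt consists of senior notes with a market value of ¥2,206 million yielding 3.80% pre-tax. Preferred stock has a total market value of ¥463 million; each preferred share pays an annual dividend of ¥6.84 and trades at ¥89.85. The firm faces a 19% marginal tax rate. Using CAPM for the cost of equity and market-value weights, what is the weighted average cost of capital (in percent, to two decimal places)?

8.65%

Cost of equity via CAPM: Re = 5.46% + 1.43 × 6.46% = 14.6978%.
Cost of preferred: Rp = 6.84 / 89.85 = 7.6127%.
Market value of equity E = 43.1 × 49m = 2111.9m.
Total capital V = 2111.9 + 463 + 2206 = 4780.9.
Equity: weight = 2111.9/4780.9 = 0.4417; cost = 14.6978%.
Preferred: weight = 463/4780.9 = 0.0968; cost = 7.6127%.
Senior notes: weight = 2206/4780.9 = 0.4614; after-tax cost = 3.8% × (1 − 19%) = 3.0780%.
WACC = 0.4417 × 14.6978% + 0.0968 × 7.6127% + 0.4614 × 3.0780% = 8.6501%.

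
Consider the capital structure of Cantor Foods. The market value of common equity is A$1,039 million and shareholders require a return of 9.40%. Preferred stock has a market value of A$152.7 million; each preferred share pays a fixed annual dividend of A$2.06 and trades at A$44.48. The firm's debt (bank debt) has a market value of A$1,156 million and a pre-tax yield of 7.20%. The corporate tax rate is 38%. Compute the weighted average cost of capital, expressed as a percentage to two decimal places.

6.66%

Cost of preferred: Rp = 2.06 / 44.48 = 4.6313%.
Total capital V = 1039 + 152.7 + 1156 = 2347.7.
Equity: weight = 1039/2347.7 = 0.4426; cost = 9.4%.
Preferred: weight = 152.7/2347.7 = 0.0650; cost = 4.6313%.
Bank debt: weight = 1156/2347.7 = 0.4924; after-tax cost = 7.2% × (1 − 38%) = 4.4640%.
WACC = 0.4426 × 9.4000% + 0.0650 × 4.6313% + 0.4924 × 4.4640% = 6.6594%.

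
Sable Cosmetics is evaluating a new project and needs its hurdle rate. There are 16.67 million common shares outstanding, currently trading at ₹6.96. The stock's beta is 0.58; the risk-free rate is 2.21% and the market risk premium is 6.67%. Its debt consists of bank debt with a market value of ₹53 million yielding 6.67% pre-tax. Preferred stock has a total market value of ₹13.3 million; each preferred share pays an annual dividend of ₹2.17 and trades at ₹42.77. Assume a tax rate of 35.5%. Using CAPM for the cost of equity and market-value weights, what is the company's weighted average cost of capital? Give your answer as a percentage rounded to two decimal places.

5.49%

Cost of equity via CAPM: Re = 2.21% + 0.58 × 6.67% = 6.0786%.
Cost of preferred: Rp = 2.17 / 42.77 = 5.0736%.
Market value of equity E = 6.96 × 16.67m = 116.0232m.
Total capital V = 116.0232 + 13.3 + 53 = 182.3232.
Equity: weight = 116.0232/182.3232 = 0.6364; cost = 6.0786%.
Preferred: weight = 13.3/182.3232 = 0.0729; cost = 5.0736%.
Bank debt: weight = 53/182.3232 = 0.2907; after-tax cost = 6.67% × (1 − 35.5%) = 4.3022%.
WACC = 0.6364 × 6.0786% + 0.0729 × 5.0736% + 0.2907 × 4.3022% = 5.4889%.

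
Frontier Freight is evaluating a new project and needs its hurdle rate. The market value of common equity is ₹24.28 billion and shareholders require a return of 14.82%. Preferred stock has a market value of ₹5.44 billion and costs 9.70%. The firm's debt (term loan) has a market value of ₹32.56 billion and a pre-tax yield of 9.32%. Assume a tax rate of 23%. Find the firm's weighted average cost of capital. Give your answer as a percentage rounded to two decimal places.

10.38%

Total capital V = 24.28 + 5.44 + 32.56 = 62.28.
Equity: weight = 24.28/62.28 = 0.3899; cost = 14.82%.
Preferred: weight = 5.44/62.28 = 0.0873; cost = 9.7%.
Term loan: weight = 32.56/62.28 = 0.5228; after-tax cost = 9.32% × (1 − 23%) = 7.1764%.
WACC = 0.3899 × 14.8200% + 0.0873 × 9.7000% + 0.5228 × 7.1764% = 10.3767%.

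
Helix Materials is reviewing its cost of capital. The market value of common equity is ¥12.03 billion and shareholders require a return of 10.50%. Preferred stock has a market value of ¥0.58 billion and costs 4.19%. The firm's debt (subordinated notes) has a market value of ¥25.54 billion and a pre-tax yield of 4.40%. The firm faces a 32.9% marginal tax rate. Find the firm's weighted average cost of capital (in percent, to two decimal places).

Total capital V = 12.03 + 0.58 + 25.54 = 38.15.
Equity: weight = 12.03/38.15 = 0.3153; cost = 10.5%.
Preferred: weight = 0.58/38.15 = 0.0152; cost = 4.19%.
Subordinated notes: weight = 25.54/38.15 = 0.6695; after-tax cost = 4.4% × (1 − 32.9%) = 2.9524%.
WACC = 0.3153 × 10.5000% + 0.0152 × 4.1900% + 0.6695 × 2.9524% = 5.3512%.

5.35%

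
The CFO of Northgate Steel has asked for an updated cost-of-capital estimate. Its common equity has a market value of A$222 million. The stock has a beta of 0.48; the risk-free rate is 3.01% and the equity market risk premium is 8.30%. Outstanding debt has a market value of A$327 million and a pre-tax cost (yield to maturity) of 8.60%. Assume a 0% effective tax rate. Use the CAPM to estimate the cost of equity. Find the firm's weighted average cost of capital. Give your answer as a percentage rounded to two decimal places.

7.95%

Cost of equity via CAPM: Re = 3.01% + 0.48 × 8.3% = 6.9940%.
Total capital V = 222 + 327 = 549.
Equity: weight = 222/549 = 0.4044; cost = 6.994%.
Debt: weight = 327/549 = 0.5956; after-tax cost = 8.6% × (1 − 0%) = 8.6000%.
WACC = 0.4044 × 6.9940% + 0.5956 × 8.6000% = 7.9506%.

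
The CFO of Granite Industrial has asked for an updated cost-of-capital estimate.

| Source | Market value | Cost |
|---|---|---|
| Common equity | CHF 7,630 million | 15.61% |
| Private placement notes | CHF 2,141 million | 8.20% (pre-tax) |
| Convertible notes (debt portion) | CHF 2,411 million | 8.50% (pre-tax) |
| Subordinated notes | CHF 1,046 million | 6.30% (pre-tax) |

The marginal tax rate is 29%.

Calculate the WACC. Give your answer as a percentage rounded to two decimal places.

11.40%

Total capital V = 7630 + 2141 + 2411 + 1046 = 13228.
Equity: weight = 7630/13228 = 0.5768; cost = 15.61%.
Private placement notes: weight = 2141/13228 = 0.1619; after-tax cost = 8.2% × (1 − 29%) = 5.8220%.
Convertible notes (debt portion): weight = 2411/13228 = 0.1823; after-tax cost = 8.5% × (1 − 29%) = 6.0350%.
Subordinated notes: weight = 1046/13228 = 0.0791; after-tax cost = 6.3% × (1 − 29%) = 4.4730%.
WACC = 0.5768 × 15.6100% + 0.1619 × 5.8220% + 0.1823 × 6.0350% + 0.0791 × 4.4730% = 11.3999%.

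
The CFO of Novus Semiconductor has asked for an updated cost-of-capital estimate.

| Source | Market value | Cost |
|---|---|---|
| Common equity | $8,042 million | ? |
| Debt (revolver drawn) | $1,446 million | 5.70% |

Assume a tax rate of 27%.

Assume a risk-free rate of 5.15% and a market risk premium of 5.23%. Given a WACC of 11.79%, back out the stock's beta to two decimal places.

Total capital V = 8042 + 1446 = 9488.
Equity weight = 8042/9488 = 0.8476.
Revolver drawn weight = 1446/9488 = 0.1524.
Debt contribution = 0.1524 × 5.7% × (1 − 27%) = 0.6341%.
Required equity contribution = 11.79% − 0.6341% = 11.1559%  ⇒  Re = 13.1617%.
CAPM: 13.1617% = 5.15% + β × 5.23%  ⇒  β = 1.5319.

1.53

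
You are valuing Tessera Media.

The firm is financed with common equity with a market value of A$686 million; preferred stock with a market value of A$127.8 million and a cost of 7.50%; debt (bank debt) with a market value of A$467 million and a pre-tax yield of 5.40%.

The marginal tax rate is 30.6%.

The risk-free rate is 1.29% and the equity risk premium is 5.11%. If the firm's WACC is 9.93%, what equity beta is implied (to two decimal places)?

Total capital V = 686 + 127.8 + 467 = 1280.8.
Equity weight = 686/1280.8 = 0.5356.
Preferred weight = 127.8/1280.8 = 0.0998.
Bank debt weight = 467/1280.8 = 0.3646.
Debt contribution = 0.3646 × 5.4% × (1 − 30.6%) = 1.3664%.
Preferred contribution = 0.0998 × 7.5% = 0.7484%.
Required equity contribution = 9.93% − 2.1148% = 7.8152%  ⇒  Re = 14.5914%.
CAPM: 14.5914% = 1.29% + β × 5.11%  ⇒  β = 2.6030.

2.60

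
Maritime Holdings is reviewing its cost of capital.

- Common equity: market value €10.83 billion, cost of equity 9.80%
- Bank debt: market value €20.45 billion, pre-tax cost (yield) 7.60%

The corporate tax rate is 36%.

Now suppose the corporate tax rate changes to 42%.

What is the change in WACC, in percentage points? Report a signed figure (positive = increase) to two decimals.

Current WACC:
Total capital V = 10.83 + 20.45 = 31.28.
Equity: weight = 10.83/31.28 = 0.3462; cost = 9.8%.
Bank debt: weight = 20.45/31.28 = 0.6538; after-tax cost = 7.6% × (1 − 36%) = 4.8640%.
WACC = 0.3462 × 9.8000% + 0.6538 × 4.8640% = 6.5730%.
After the change:
Total capital V = 10.83 + 20.45 = 31.28.
Equity: weight = 10.83/31.28 = 0.3462; cost = 9.8%.
Bank debt: weight = 20.45/31.28 = 0.6538; after-tax cost = 7.6% × (1 − 42%) = 4.4080%.
WACC = 0.3462 × 9.8000% + 0.6538 × 4.4080% = 6.2749%.
Change in WACC = 6.2749% − 6.5730% = -0.2981 pp.

-0.30 pp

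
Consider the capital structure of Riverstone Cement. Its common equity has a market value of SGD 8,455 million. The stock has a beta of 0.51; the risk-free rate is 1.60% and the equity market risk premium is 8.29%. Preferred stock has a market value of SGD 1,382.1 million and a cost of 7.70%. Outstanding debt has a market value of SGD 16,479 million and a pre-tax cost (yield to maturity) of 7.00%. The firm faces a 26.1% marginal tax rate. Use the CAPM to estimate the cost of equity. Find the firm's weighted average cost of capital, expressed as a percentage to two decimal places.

5.52%

Cost of equity via CAPM: Re = 1.6% + 0.51 × 8.29% = 5.8279%.
Total capital V = 8455 + 1382.1 + 16479 = 26316.1.
Equity: weight = 8455/26316.1 = 0.3213; cost = 5.8279%.
Preferred: weight = 1382.1/26316.1 = 0.0525; cost = 7.7%.
Debt: weight = 16479/26316.1 = 0.6262; after-tax cost = 7% × (1 − 26.1%) = 5.1730%.
WACC = 0.3213 × 5.8279% + 0.0525 × 7.7000% + 0.6262 × 5.1730% = 5.5161%.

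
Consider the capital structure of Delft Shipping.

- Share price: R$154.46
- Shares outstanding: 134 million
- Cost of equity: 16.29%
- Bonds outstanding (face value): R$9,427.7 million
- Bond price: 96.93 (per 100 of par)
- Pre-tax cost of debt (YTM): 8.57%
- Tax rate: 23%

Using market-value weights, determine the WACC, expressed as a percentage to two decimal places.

13.32%

Market value of equity E = 154.46 × 134m = 20697.64m. Market value of debt D = 9427.7m × 96.93/100 = 9138.26961m.
Total capital V = 20697.64 + 9138.26961 = 29835.90961.
Equity: weight = 20697.64/29835.90961 = 0.6937; cost = 16.29%.
Bonds outstanding: weight = 9138.26961/29835.90961 = 0.3063; after-tax cost = 8.57% × (1 − 23%) = 6.5989%.
WACC = 0.6937 × 16.2900% + 0.3063 × 6.5989% = 13.3218%.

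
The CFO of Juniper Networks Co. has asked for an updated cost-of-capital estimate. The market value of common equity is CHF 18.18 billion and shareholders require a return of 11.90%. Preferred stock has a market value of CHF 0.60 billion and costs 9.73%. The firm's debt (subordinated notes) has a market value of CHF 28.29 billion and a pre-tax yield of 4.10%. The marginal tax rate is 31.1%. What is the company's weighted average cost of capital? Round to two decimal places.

6.42%

Total capital V = 18.18 + 0.6 + 28.29 = 47.07.
Equity: weight = 18.18/47.07 = 0.3862; cost = 11.9%.
Preferred: weight = 0.6/47.07 = 0.0127; cost = 9.73%.
Subordinated notes: weight = 28.29/47.07 = 0.6010; after-tax cost = 4.1% × (1 − 31.1%) = 2.8249%.
WACC = 0.3862 × 11.9000% + 0.0127 × 9.7300% + 0.6010 × 2.8249% = 6.4180%.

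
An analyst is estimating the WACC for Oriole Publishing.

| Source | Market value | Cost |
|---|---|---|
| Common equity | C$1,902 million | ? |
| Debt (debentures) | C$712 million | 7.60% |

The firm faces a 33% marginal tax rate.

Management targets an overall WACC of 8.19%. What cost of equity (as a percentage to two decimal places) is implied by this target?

Total capital V = 1902 + 712 = 2614.
Equity weight = 1902/2614 = 0.7276.
Debentures weight = 712/2614 = 0.2724.
Debt contribution = 0.2724 × 7.6% × (1 − 33%) = 1.3870%.
Required equity contribution = 8.19% − 1.3870% = 6.8030%.
Re = 6.8030% / 0.7276 = 9.3497%.

9.35%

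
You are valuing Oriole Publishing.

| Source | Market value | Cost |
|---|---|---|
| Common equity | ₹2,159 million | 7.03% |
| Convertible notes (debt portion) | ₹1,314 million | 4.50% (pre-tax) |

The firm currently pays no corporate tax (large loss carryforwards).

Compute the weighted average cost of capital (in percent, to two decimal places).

6.07%

Total capital V = 2159 + 1314 = 3473.
Equity: weight = 2159/3473 = 0.6217; cost = 7.03%.
Convertible notes (debt portion): weight = 1314/3473 = 0.3783; after-tax cost = 4.5% × (1 − 0%) = 4.5000%.
WACC = 0.6217 × 7.0300% + 0.3783 × 4.5000% = 6.0728%.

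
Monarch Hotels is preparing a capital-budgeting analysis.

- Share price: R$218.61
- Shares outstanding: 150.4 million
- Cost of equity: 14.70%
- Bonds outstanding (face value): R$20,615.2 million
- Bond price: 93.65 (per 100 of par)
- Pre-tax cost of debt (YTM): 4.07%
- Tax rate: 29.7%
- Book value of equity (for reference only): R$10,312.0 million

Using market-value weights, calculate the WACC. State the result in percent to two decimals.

10.32%

Market value of equity E = 218.61 × 150.4m = 32878.944m. Market value of debt D = 20615.2m × 93.65/100 = 19306.1348m.
Total capital V = 32878.944 + 19306.1348 = 52185.0788.
Equity: weight = 32878.944/52185.0788 = 0.6300; cost = 14.7%.
Bonds outstanding: weight = 19306.1348/52185.0788 = 0.3700; after-tax cost = 4.07% × (1 − 29.7%) = 2.8612%.
WACC = 0.6300 × 14.7000% + 0.3700 × 2.8612% = 10.3202%.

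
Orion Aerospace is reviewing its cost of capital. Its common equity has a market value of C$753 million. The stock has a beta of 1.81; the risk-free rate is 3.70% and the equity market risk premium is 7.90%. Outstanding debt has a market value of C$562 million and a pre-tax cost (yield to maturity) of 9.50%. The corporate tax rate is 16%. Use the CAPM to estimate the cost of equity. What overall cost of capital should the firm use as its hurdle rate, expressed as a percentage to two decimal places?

Cost of equity via CAPM: Re = 3.7% + 1.81 × 7.9% = 17.9990%.
Total capital V = 753 + 562 = 1315.
Equity: weight = 753/1315 = 0.5726; cost = 17.999%.
Debt: weight = 562/1315 = 0.4274; after-tax cost = 9.5% × (1 − 16%) = 7.9800%.
WACC = 0.5726 × 17.9990% + 0.4274 × 7.9800% = 13.7171%.

13.72%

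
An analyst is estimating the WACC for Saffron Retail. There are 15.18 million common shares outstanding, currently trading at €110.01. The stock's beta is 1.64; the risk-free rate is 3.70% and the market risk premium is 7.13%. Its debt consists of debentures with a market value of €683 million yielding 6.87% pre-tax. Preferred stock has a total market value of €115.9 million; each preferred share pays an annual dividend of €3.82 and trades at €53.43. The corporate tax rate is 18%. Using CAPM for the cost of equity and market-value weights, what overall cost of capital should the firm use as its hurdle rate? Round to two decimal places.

Cost of equity via CAPM: Re = 3.7% + 1.64 × 7.13% = 15.3932%.
Cost of preferred: Rp = 3.82 / 53.43 = 7.1495%.
Market value of equity E = 110.01 × 15.18m = 1669.9518m.
Total capital V = 1669.9518 + 115.9 + 683 = 2468.8518.
Equity: weight = 1669.9518/2468.8518 = 0.6764; cost = 15.3932%.
Preferred: weight = 115.9/2468.8518 = 0.0469; cost = 7.1495%.
Debentures: weight = 683/2468.8518 = 0.2766; after-tax cost = 6.87% × (1 − 18%) = 5.6334%.
WACC = 0.6764 × 15.3932% + 0.0469 × 7.1495% + 0.2766 × 5.6334% = 12.3062%.

12.31%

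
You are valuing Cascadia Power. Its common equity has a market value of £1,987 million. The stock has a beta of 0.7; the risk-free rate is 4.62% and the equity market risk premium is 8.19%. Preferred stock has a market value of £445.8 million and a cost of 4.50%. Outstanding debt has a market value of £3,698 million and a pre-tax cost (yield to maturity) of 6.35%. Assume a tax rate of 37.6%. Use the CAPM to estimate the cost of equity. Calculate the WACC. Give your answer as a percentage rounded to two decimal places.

6.07%

Cost of equity via CAPM: Re = 4.62% + 0.7 × 8.19% = 10.3530%.
Total capital V = 1987 + 445.8 + 3698 = 6130.8.
Equity: weight = 1987/6130.8 = 0.3241; cost = 10.353%.
Preferred: weight = 445.8/6130.8 = 0.0727; cost = 4.5%.
Debt: weight = 3698/6130.8 = 0.6032; after-tax cost = 6.35% × (1 − 37.6%) = 3.9624%.
WACC = 0.3241 × 10.3530% + 0.0727 × 4.5000% + 0.6032 × 3.9624% = 6.0727%.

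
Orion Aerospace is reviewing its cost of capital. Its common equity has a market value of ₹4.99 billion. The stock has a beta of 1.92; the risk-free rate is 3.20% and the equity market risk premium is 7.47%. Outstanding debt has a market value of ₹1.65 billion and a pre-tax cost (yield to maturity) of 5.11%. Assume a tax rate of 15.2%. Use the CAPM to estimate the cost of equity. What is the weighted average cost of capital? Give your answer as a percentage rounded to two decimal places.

14.26%

Cost of equity via CAPM: Re = 3.2% + 1.92 × 7.47% = 17.5424%.
Total capital V = 4.99 + 1.65 = 6.64.
Equity: weight = 4.99/6.64 = 0.7515; cost = 17.5424%.
Debt: weight = 1.65/6.64 = 0.2485; after-tax cost = 5.11% × (1 − 15.2%) = 4.3333%.
WACC = 0.7515 × 17.5424% + 0.2485 × 4.3333% = 14.2600%.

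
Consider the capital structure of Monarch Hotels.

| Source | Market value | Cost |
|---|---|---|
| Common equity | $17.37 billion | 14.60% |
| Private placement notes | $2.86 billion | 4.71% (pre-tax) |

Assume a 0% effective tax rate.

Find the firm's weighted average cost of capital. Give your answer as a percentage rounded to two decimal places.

Total capital V = 17.37 + 2.86 = 20.23.
Equity: weight = 17.37/20.23 = 0.8586; cost = 14.6%.
Private placement notes: weight = 2.86/20.23 = 0.1414; after-tax cost = 4.71% × (1 − 0%) = 4.7100%.
WACC = 0.8586 × 14.6000% + 0.1414 × 4.7100% = 13.2018%.

13.20%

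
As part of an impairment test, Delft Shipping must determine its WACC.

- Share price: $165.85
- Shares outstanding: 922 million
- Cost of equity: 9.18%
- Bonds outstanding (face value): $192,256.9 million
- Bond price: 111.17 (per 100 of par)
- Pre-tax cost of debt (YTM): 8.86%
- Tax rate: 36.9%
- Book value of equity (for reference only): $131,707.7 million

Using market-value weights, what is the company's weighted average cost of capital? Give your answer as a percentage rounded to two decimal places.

7.09%

Market value of equity E = 165.85 × 922m = 152913.7m. Market value of debt D = 192256.9m × 111.17/100 = 213731.99573m.
Total capital V = 152913.7 + 213731.99573 = 366645.69573.
Equity: weight = 152913.7/366645.69573 = 0.4171; cost = 9.18%.
Bonds outstanding: weight = 213731.99573/366645.69573 = 0.5829; after-tax cost = 8.86% × (1 − 36.9%) = 5.5907%.
WACC = 0.4171 × 9.1800% + 0.5829 × 5.5907% = 7.0876%.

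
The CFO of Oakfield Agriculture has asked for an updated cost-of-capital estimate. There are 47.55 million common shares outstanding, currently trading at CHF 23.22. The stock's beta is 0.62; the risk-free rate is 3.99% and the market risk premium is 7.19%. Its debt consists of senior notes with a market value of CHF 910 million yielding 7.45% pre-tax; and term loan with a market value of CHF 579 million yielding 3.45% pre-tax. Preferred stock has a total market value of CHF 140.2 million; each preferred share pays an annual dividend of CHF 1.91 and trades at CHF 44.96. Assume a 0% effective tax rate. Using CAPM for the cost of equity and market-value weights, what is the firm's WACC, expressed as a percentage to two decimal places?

6.84%

Cost of equity via CAPM: Re = 3.99% + 0.62 × 7.19% = 8.4478%.
Cost of preferred: Rp = 1.91 / 44.96 = 4.2482%.
Market value of equity E = 23.22 × 47.55m = 1104.111m.
Total capital V = 1104.111 + 140.2 + 910 + 579 = 2733.311.
Equity: weight = 1104.111/2733.311 = 0.4039; cost = 8.4478%.
Preferred: weight = 140.2/2733.311 = 0.0513; cost = 4.2482%.
Senior notes: weight = 910/2733.311 = 0.3329; after-tax cost = 7.45% × (1 − 0%) = 7.4500%.
Term loan: weight = 579/2733.311 = 0.2118; after-tax cost = 3.45% × (1 − 0%) = 3.4500%.
WACC = 0.4039 × 8.4478% + 0.0513 × 4.2482% + 0.3329 × 7.4500% + 0.2118 × 3.4500% = 6.8415%.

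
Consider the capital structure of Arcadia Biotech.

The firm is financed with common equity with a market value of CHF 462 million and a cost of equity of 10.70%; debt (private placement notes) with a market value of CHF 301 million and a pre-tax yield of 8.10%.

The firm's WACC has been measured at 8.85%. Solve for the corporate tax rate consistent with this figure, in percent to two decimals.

Total capital V = 462 + 301 = 763.
Equity weight = 462/763 = 0.6055.
Private placement notes weight = 301/763 = 0.3945.
Equity contribution = 0.6055 × 10.7% = 6.4789%.
Debt contribution must be 8.85% − 6.4789% = 2.3711%.
0.3945 × 8.1% × (1 − T) = 2.3711%  ⇒  (1 − T) = 0.7420.
T = 25.7967%.

25.80%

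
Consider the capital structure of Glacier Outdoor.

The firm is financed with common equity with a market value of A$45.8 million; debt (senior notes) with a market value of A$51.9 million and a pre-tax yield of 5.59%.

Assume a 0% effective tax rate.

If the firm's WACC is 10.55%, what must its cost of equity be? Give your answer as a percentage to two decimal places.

16.17%

Total capital V = 45.8 + 51.9 = 97.7.
Equity weight = 45.8/97.7 = 0.4688.
Senior notes weight = 51.9/97.7 = 0.5312.
Debt contribution = 0.5312 × 5.59% × (1 − 0%) = 2.9695%.
Required equity contribution = 10.55% − 2.9695% = 7.5805%.
Re = 7.5805% / 0.4688 = 16.1706%.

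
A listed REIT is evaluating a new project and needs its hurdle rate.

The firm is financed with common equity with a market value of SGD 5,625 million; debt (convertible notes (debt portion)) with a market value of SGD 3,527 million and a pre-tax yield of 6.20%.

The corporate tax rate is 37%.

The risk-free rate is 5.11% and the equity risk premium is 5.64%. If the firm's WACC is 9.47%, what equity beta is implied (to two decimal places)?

1.39

Total capital V = 5625 + 3527 = 9152.
Equity weight = 5625/9152 = 0.6146.
Convertible notes (debt portion) weight = 3527/9152 = 0.3854.
Debt contribution = 0.3854 × 6.2% × (1 − 37%) = 1.5053%.
Required equity contribution = 9.47% − 1.5053% = 7.9647%  ⇒  Re = 12.9588%.
CAPM: 12.9588% = 5.11% + β × 5.64%  ⇒  β = 1.3916.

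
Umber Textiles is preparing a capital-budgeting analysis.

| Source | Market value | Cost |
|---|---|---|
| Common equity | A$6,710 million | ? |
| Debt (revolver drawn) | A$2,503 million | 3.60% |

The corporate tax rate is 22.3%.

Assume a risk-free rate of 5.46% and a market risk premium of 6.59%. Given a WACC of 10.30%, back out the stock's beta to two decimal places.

Total capital V = 6710 + 2503 = 9213.
Equity weight = 6710/9213 = 0.7283.
Revolver drawn weight = 2503/9213 = 0.2717.
Debt contribution = 0.2717 × 3.6% × (1 − 22.3%) = 0.7599%.
Required equity contribution = 10.3% − 0.7599% = 9.5401%  ⇒  Re = 13.0987%.
CAPM: 13.0987% = 5.46% + β × 6.59%  ⇒  β = 1.1591.

1.16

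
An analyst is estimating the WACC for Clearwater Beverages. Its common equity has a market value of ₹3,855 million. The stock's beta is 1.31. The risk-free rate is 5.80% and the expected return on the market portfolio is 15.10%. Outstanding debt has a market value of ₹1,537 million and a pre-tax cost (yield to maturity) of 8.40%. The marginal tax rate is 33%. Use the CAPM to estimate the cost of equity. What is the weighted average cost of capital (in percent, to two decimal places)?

Market risk premium = 15.1% − 5.8% = 9.3%.
Cost of equity via CAPM: Re = 5.8% + 1.31 × 9.3% = 17.9830%.
Total capital V = 3855 + 1537 = 5392.
Equity: weight = 3855/5392 = 0.7149; cost = 17.983%.
Debt: weight = 1537/5392 = 0.2851; after-tax cost = 8.4% × (1 − 33%) = 5.6280%.
WACC = 0.7149 × 17.9830% + 0.2851 × 5.6280% = 14.4612%.

14.46%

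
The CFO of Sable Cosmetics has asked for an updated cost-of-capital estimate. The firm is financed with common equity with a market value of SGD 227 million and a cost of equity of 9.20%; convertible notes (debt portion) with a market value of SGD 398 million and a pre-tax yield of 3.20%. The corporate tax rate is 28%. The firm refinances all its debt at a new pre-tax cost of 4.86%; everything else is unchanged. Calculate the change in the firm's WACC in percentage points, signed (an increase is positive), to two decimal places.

+0.76 pp

Current WACC:
Total capital V = 227 + 398 = 625.
Equity: weight = 227/625 = 0.3632; cost = 9.2%.
Convertible notes (debt portion): weight = 398/625 = 0.6368; after-tax cost = 3.2% × (1 − 28%) = 2.3040%.
WACC = 0.3632 × 9.2000% + 0.6368 × 2.3040% = 4.8086%.
After the change:
Total capital V = 227 + 398 = 625.
Equity: weight = 227/625 = 0.3632; cost = 9.2%.
Convertible notes (debt portion): weight = 398/625 = 0.6368; after-tax cost = 4.86% × (1 − 28%) = 3.4992%.
WACC = 0.3632 × 9.2000% + 0.6368 × 3.4992% = 5.5697%.
Change in WACC = 5.5697% − 4.8086% = 0.7611 pp.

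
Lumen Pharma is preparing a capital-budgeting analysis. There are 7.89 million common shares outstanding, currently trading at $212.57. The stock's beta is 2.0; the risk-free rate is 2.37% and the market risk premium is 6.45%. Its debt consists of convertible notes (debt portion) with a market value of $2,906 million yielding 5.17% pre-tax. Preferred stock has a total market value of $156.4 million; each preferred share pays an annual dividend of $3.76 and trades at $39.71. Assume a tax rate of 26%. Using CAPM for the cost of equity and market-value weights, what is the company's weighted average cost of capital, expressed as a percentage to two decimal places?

8.06%

Cost of equity via CAPM: Re = 2.37% + 2.0 × 6.45% = 15.2700%.
Cost of preferred: Rp = 3.76 / 39.71 = 9.4686%.
Market value of equity E = 212.57 × 7.89m = 1677.1773m.
Total capital V = 1677.1773 + 156.4 + 2906 = 4739.5773.
Equity: weight = 1677.1773/4739.5773 = 0.3539; cost = 15.27%.
Preferred: weight = 156.4/4739.5773 = 0.0330; cost = 9.4686%.
Convertible notes (debt portion): weight = 2906/4739.5773 = 0.6131; after-tax cost = 5.17% × (1 − 26%) = 3.8258%.
WACC = 0.3539 × 15.2700% + 0.0330 × 9.4686% + 0.6131 × 3.8258% = 8.0617%.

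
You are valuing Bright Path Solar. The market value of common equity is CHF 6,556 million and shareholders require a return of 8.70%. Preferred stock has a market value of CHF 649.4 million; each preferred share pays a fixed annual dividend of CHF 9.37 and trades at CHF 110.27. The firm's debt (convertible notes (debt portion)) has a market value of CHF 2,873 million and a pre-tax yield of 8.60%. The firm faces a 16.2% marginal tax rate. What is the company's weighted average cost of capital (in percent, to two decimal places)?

Cost of preferred: Rp = 9.37 / 110.27 = 8.4973%.
Total capital V = 6556 + 649.4 + 2873 = 10078.4.
Equity: weight = 6556/10078.4 = 0.6505; cost = 8.7%.
Preferred: weight = 649.4/10078.4 = 0.0644; cost = 8.4973%.
Convertible notes (debt portion): weight = 2873/10078.4 = 0.2851; after-tax cost = 8.6% × (1 − 16.2%) = 7.2068%.
WACC = 0.6505 × 8.7000% + 0.0644 × 8.4973% + 0.2851 × 7.2068% = 8.2613%.

8.26%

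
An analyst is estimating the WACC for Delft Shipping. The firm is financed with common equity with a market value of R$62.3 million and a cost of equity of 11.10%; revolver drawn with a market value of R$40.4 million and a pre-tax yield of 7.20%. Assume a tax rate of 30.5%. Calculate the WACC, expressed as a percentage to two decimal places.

8.70%

Total capital V = 62.3 + 40.4 = 102.7.
Equity: weight = 62.3/102.7 = 0.6066; cost = 11.1%.
Revolver drawn: weight = 40.4/102.7 = 0.3934; after-tax cost = 7.2% × (1 − 30.5%) = 5.0040%.
WACC = 0.6066 × 11.1000% + 0.3934 × 5.0040% = 8.7020%.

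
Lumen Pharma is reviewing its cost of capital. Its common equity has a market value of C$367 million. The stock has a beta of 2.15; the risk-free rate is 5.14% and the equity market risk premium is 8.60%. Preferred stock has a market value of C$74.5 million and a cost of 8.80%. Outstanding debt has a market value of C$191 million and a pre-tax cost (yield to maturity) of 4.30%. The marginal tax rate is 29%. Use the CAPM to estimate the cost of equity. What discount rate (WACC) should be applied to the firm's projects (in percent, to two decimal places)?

Cost of equity via CAPM: Re = 5.14% + 2.15 × 8.6% = 23.6300%.
Total capital V = 367 + 74.5 + 191 = 632.5.
Equity: weight = 367/632.5 = 0.5802; cost = 23.63%.
Preferred: weight = 74.5/632.5 = 0.1178; cost = 8.8%.
Debt: weight = 191/632.5 = 0.3020; after-tax cost = 4.3% × (1 − 29%) = 3.0530%.
WACC = 0.5802 × 23.6300% + 0.1178 × 8.8000% + 0.3020 × 3.0530% = 15.6695%.

15.67%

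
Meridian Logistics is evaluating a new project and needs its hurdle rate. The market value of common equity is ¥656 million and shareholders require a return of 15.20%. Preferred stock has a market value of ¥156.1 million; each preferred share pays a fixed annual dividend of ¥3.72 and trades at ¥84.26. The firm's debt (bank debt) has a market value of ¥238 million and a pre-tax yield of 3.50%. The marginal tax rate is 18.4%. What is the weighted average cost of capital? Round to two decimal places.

Cost of preferred: Rp = 3.72 / 84.26 = 4.4149%.
Total capital V = 656 + 156.1 + 238 = 1050.1.
Equity: weight = 656/1050.1 = 0.6247; cost = 15.2%.
Preferred: weight = 156.1/1050.1 = 0.1487; cost = 4.4149%.
Bank debt: weight = 238/1050.1 = 0.2266; after-tax cost = 3.5% × (1 − 18.4%) = 2.8560%.
WACC = 0.6247 × 15.2000% + 0.1487 × 4.4149% + 0.2266 × 2.8560% = 10.7991%.

10.80%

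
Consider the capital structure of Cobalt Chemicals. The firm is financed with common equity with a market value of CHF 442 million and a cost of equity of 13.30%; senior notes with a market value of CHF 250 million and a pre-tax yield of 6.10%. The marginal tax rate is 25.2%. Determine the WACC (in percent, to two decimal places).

Total capital V = 442 + 250 = 692.
Equity: weight = 442/692 = 0.6387; cost = 13.3%.
Senior notes: weight = 250/692 = 0.3613; after-tax cost = 6.1% × (1 − 25.2%) = 4.5628%.
WACC = 0.6387 × 13.3000% + 0.3613 × 4.5628% = 10.1435%.

10.14%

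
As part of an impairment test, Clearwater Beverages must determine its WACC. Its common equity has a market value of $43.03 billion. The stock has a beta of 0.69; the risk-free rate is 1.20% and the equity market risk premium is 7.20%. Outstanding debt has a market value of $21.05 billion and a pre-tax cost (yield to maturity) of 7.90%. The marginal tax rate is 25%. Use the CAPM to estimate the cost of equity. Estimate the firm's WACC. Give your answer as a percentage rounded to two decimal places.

Cost of equity via CAPM: Re = 1.2% + 0.69 × 7.2% = 6.1680%.
Total capital V = 43.03 + 21.05 = 64.08.
Equity: weight = 43.03/64.08 = 0.6715; cost = 6.168%.
Debt: weight = 21.05/64.08 = 0.3285; after-tax cost = 7.9% × (1 − 25%) = 5.9250%.
WACC = 0.6715 × 6.1680% + 0.3285 × 5.9250% = 6.0882%.

6.09%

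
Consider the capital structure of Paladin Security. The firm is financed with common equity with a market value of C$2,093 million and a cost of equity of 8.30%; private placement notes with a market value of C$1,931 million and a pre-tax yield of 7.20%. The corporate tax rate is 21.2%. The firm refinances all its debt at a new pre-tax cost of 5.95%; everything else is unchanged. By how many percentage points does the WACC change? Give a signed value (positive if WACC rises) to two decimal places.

-0.47 pp

Current WACC:
Total capital V = 2093 + 1931 = 4024.
Equity: weight = 2093/4024 = 0.5201; cost = 8.3%.
Private placement notes: weight = 1931/4024 = 0.4799; after-tax cost = 7.2% × (1 − 21.2%) = 5.6736%.
WACC = 0.5201 × 8.3000% + 0.4799 × 5.6736% = 7.0397%.
After the change:
Total capital V = 2093 + 1931 = 4024.
Equity: weight = 2093/4024 = 0.5201; cost = 8.3%.
Private placement notes: weight = 1931/4024 = 0.4799; after-tax cost = 5.95% × (1 − 21.2%) = 4.6886%.
WACC = 0.5201 × 8.3000% + 0.4799 × 4.6886% = 6.5670%.
Change in WACC = 6.5670% − 7.0397% = -0.4727 pp.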